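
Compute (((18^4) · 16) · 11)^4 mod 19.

17

(18)^4 ≡ 1 (mod 19)
1 · 16 = 16
16 · 11 = 176 ≡ 5 (mod 19)
(5)^4 ≡ 17 (mod 19)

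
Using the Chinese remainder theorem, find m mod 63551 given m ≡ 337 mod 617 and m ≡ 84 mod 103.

29336

617⁻¹ mod 103: 617*102 ≡ 1 (mod 103), so 617⁻¹ ≡ 102.
m = 337 + 617*((84 − 337)*102 mod 103) = 337 + 617*47 = 29336.
Check: 29336 mod 617 = 337, 29336 mod 103 = 84. ✓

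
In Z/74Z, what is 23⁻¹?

29

74 = 3×23 + 5
23 = 4×5 + 3
5 = 1×3 + 2
3 = 1×2 + 1
2 = 2×1 + 0
gcd(23, 74) = 1, so the inverse exists.
Back-substitute for 1:
1 = 1×3 − 1×2
  = −1×5 + 2×3
  = 2×23 − 9×5
  = −9×74 + 29×23
So 23⁻¹ ≡ 29 (mod 74).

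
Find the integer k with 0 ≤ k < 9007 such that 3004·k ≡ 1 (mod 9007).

Run the extended Euclidean algorithm:
9007 = 2·3004 + 2999
3004 = 1·2999 + 5
2999 = 599·5 + 4
5 = 1·4 + 1
4 = 4·1 + 0
gcd(3004, 9007) = 1, so the inverse exists.
Bézout: 1 = −601·9007 + 1802·3004.
So 3004⁻¹ ≡ 1802 (mod 9007).

1802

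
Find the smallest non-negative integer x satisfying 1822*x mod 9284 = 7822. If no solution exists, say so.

gcd(1822, 9284) = 2, and 2 | 7822, so solutions exist.
Divide through by 2: 911*x mod 4642 = 3911.
911⁻¹ ≡ 907 (mod 4642).
x ≡ 907*3911 ≡ 789 (mod 4642).
The smallest non-negative solution is x = 789.

789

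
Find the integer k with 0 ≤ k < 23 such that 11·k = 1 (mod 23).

Apply the Euclidean algorithm and back-substitute:
23 = 2×11 + 1
11 = 11×1 + 0
gcd(11, 23) = 1, so the inverse exists.
Back-substitute for 1:
1 = 1×23 − 2×11
So 11⁻¹ ≡ −2 ≡ 21 (mod 23).

21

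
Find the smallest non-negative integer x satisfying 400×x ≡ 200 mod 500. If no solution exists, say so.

gcd(400, 500) = 100, and 100 | 200, so solutions exist.
Divide through by 100: 4×x ≡ 2 (mod 5).
4⁻¹ ≡ 4 (mod 5).
x ≡ 4×2 ≡ 3 (mod 5).
The smallest non-negative solution is x = 3.

3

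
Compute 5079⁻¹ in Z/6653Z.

410

6653 = 1·5079 + 1574
5079 = 3·1574 + 357
1574 = 4·357 + 146
357 = 2·146 + 65
146 = 2·65 + 16
65 = 4·16 + 1
16 = 16·1 + 0
gcd(5079, 6653) = 1, so the inverse exists.
Bézout: 1 = −313·6653 + 410·5079.
So 5079⁻¹ ≡ 410 (mod 6653).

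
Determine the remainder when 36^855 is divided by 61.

60

Using repeated squaring:
36^1 ≡ 36 (mod 61)
36^2 ≡ 36^2 = 1296 ≡ 15 (mod 61)
36^4 ≡ 15^2 = 225 ≡ 42 (mod 61)
36^8 ≡ 42^2 = 1764 ≡ 56 (mod 61)
36^16 ≡ 56^2 = 3136 ≡ 25 (mod 61)
36^32 ≡ 25^2 = 625 ≡ 15 (mod 61)
36^64 ≡ 15^2 = 225 ≡ 42 (mod 61)
36^128 ≡ 42^2 = 1764 ≡ 56 (mod 61)
36^256 ≡ 56^2 = 3136 ≡ 25 (mod 61)
36^512 ≡ 25^2 = 625 ≡ 15 (mod 61)
36^855 = 36^512 · 36^256 · 36^64 · 36^16 · 36^4 · 36^2 · 36^1 ≡ 15 · 25 · 42 · 25 · 42 · 15 · 36 (mod 61).
Accumulate the product:
15 · 25 = 375 ≡ 9
9 · 42 = 378 ≡ 12
12 · 25 = 300 ≡ 56
56 · 42 = 2352 ≡ 34
34 · 15 = 510 ≡ 22
22 · 36 = 792 ≡ 60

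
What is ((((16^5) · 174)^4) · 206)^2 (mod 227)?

144

(16)^5 ≡ 63 (mod 227)
63 · 174 = 10962 ≡ 66 (mod 227)
(66)^4 ≡ 33 (mod 227)
33 · 206 = 6798 ≡ 215 (mod 227)
(215)^2 ≡ 144 (mod 227)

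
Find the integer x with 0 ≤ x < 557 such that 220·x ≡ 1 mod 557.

119

Apply the Euclidean algorithm and back-substitute:
557 = 2×220 + 117
220 = 1×117 + 103
117 = 1×103 + 14
103 = 7×14 + 5
14 = 2×5 + 4
5 = 1×4 + 1
4 = 4×1 + 0
gcd(220, 557) = 1, so the inverse exists.
Bézout: 1 = −47×557 + 119×220.
So 220⁻¹ ≡ 119 (mod 557).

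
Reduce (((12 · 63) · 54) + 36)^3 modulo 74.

12 · 63 = 756 ≡ 16 (mod 74)
16 · 54 = 864 ≡ 50 (mod 74)
50 + 36 = 86 ≡ 12 (mod 74)
(12)^3 ≡ 26 (mod 74)

26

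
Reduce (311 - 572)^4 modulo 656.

311 - 572 = -261 ≡ 395 (mod 656)
(395)^4 ≡ 113 (mod 656)

113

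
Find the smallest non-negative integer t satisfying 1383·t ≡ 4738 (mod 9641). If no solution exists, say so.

gcd(1383, 9641) = 1, so a unique solution mod 9641 exists.
1383⁻¹ ≡ 7954 (mod 9641).
t ≡ 7954·4738 ≡ 9024 (mod 9641).

9024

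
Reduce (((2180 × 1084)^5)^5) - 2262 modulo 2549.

1492

2180 × 1084 = 2363120 ≡ 197 (mod 2549)
(197)^5 ≡ 1585 (mod 2549)
(1585)^5 ≡ 1205 (mod 2549)
1205 - 2262 = -1057 ≡ 1492 (mod 2549)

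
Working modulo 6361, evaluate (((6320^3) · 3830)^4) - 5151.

3093

(6320)^3 ≡ 1050 (mod 6361)
1050 · 3830 = 4021500 ≡ 1348 (mod 6361)
(1348)^4 ≡ 1883 (mod 6361)
1883 - 5151 = -3268 ≡ 3093 (mod 6361)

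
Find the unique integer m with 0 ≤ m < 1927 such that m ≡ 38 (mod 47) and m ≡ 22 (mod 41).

47⁻¹ mod 41: 47×7 ≡ 1 (mod 41), so 47⁻¹ ≡ 7.
m = 38 + 47×((22 − 38)×7 mod 41) = 38 + 47×11 = 555.

555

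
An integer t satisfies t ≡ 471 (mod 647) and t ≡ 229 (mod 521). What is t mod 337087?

314913

647⁻¹ mod 521: 647*153 ≡ 1 (mod 521), so 647⁻¹ ≡ 153.
t = 471 + 647*((229 − 471)*153 mod 521) = 471 + 647*486 = 314913.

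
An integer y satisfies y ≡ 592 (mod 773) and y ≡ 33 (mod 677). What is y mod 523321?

186885

773⁻¹ mod 677: 773×134 ≡ 1 (mod 677), so 773⁻¹ ≡ 134.
y = 592 + 773×((33 − 592)×134 mod 677) = 592 + 773×241 = 186885.
Check: 186885 mod 773 = 592, 186885 mod 677 = 33. ✓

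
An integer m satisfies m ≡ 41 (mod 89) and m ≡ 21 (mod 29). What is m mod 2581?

89⁻¹ mod 29: 89*15 ≡ 1 (mod 29), so 89⁻¹ ≡ 15.
m = 41 + 89*((21 − 41)*15 mod 29) = 41 + 89*19 = 1732.

1732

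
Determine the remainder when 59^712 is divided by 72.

49

Compute successive squares:
712 in binary is 1011001000, i.e. 712 = 512 + 128 + 64 + 8.
59^1 ≡ 59 (mod 72)
59^2 ≡ 59^2 = 3481 ≡ 25 (mod 72)
59^4 ≡ 25^2 = 625 ≡ 49 (mod 72)
59^8 ≡ 49^2 = 2401 ≡ 25 (mod 72)
59^16 ≡ 25^2 = 625 ≡ 49 (mod 72)
59^32 ≡ 49^2 = 2401 ≡ 25 (mod 72)
59^64 ≡ 25^2 = 625 ≡ 49 (mod 72)
59^128 ≡ 49^2 = 2401 ≡ 25 (mod 72)
59^256 ≡ 25^2 = 625 ≡ 49 (mod 72)
59^512 ≡ 49^2 = 2401 ≡ 25 (mod 72)
59^712 = 59^512 · 59^128 · 59^64 · 59^8 ≡ 25 · 25 · 49 · 25 (mod 72).
Accumulate the product:
25 · 25 = 625 ≡ 49
49 · 49 = 2401 ≡ 25
25 · 25 = 625 ≡ 49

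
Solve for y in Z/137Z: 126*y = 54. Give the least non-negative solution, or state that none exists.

20

gcd(126, 137) = 1, so a unique solution mod 137 exists.
126⁻¹ ≡ 112 (mod 137).
y ≡ 112*54 ≡ 20 (mod 137).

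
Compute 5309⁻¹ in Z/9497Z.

1508

Apply the Euclidean algorithm and back-substitute:
9497 = 1·5309 + 4188
5309 = 1·4188 + 1121
4188 = 3·1121 + 825
1121 = 1·825 + 296
825 = 2·296 + 233
296 = 1·233 + 63
233 = 3·63 + 44
63 = 1·44 + 19
44 = 2·19 + 6
19 = 3·6 + 1
6 = 6·1 + 0
gcd(5309, 9497) = 1, so the inverse exists.
Back-substitute for 1:
1 = 1·19 − 3·6
  = −3·44 + 7·19
  = 7·63 − 10·44
  = −10·233 + 37·63
  = 37·296 − 47·233
  = −47·825 + 131·296
  = 131·1121 − 178·825
  = −178·4188 + 665·1121
  = 665·5309 − 843·4188
  = −843·9497 + 1508·5309
So 5309⁻¹ ≡ 1508 (mod 9497).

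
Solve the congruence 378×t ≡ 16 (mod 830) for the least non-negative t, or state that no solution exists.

gcd(378, 830) = 2, and 2 | 16, so solutions exist.
Divide through by 2: 189×t = 8 (mod 415).
189⁻¹ ≡ 314 (mod 415).
t ≡ 314×8 ≡ 22 (mod 415).
The smallest non-negative solution is t = 22.

22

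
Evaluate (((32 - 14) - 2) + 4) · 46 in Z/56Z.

32 - 14 = 18
18 - 2 = 16
16 + 4 = 20
20 · 46 = 920 ≡ 24 (mod 56)

24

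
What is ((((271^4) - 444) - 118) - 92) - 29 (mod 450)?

398

(271)^4 ≡ 181 (mod 450)
181 - 444 = -263 ≡ 187 (mod 450)
187 - 118 = 69
69 - 92 = -23 ≡ 427 (mod 450)
427 - 29 = 398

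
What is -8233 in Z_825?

17

-8233 = -10·825 + 17, so -8233 ≡ 17 (mod 825).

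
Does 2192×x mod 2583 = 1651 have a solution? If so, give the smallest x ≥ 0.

gcd(2192, 2583) = 1, so a unique solution mod 2583 exists.
2192⁻¹ ≡ 218 (mod 2583).
x ≡ 218×1651 ≡ 881 (mod 2583).

881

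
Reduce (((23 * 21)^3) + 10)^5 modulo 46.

19

23 * 21 = 483 ≡ 23 (mod 46)
(23)^3 ≡ 23 (mod 46)
23 + 10 = 33
(33)^5 ≡ 19 (mod 46)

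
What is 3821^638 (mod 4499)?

3023

638 in binary is 1001111110, i.e. 638 = 512 + 64 + 32 + 16 + 8 + 4 + 2.
3821^1 ≡ 3821 (mod 4499)
3821^2 ≡ 3821^2 = 14600041 ≡ 786 (mod 4499)
3821^4 ≡ 786^2 = 617796 ≡ 1433 (mod 4499)
3821^8 ≡ 1433^2 = 2053489 ≡ 1945 (mod 4499)
3821^16 ≡ 1945^2 = 3783025 ≡ 3865 (mod 4499)
3821^32 ≡ 3865^2 = 14938225 ≡ 1545 (mod 4499)
3821^64 ≡ 1545^2 = 2387025 ≡ 2555 (mod 4499)
3821^128 ≡ 2555^2 = 6528025 ≡ 4475 (mod 4499)
3821^256 ≡ 4475^2 = 20025625 ≡ 576 (mod 4499)
3821^512 ≡ 576^2 = 331776 ≡ 3349 (mod 4499)
3821^638 = 3821^512 * 3821^64 * 3821^32 * 3821^16 * 3821^8 * 3821^4 * 3821^2 ≡ 3349 * 2555 * 1545 * 3865 * 1945 * 1433 * 786 (mod 4499).
Accumulate the product:
3349 * 2555 = 8556695 ≡ 4096
4096 * 1545 = 6328320 ≡ 2726
2726 * 3865 = 10535990 ≡ 3831
3831 * 1945 = 7451295 ≡ 951
951 * 1433 = 1362783 ≡ 4085
4085 * 786 = 3210810 ≡ 3023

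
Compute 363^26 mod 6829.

5402

Compute successive squares:
363^1 ≡ 363 (mod 6829)
363^2 ≡ 363^2 = 131769 ≡ 2018 (mod 6829)
363^4 ≡ 2018^2 = 4072324 ≡ 2240 (mod 6829)
363^8 ≡ 2240^2 = 5017600 ≡ 5114 (mod 6829)
363^16 ≡ 5114^2 = 26152996 ≡ 4755 (mod 6829)
363^26 = 363^16 × 363^8 × 363^2 ≡ 4755 × 5114 × 2018 (mod 6829).
Accumulate the product:
4755 × 5114 = 24317070 ≡ 5830
5830 × 2018 = 11764940 ≡ 5402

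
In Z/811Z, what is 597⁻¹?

811 = 1×597 + 214
597 = 2×214 + 169
214 = 1×169 + 45
169 = 3×45 + 34
45 = 1×34 + 11
34 = 3×11 + 1
11 = 11×1 + 0
gcd(597, 811) = 1, so the inverse exists.
Back-substitute for 1:
1 = 1×34 − 3×11
  = −3×45 + 4×34
  = 4×169 − 15×45
  = −15×214 + 19×169
  = 19×597 − 53×214
  = −53×811 + 72×597
So 597⁻¹ ≡ 72 (mod 811).

72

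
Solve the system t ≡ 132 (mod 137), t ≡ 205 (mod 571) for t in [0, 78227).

137⁻¹ mod 571: 137*546 ≡ 1 (mod 571), so 137⁻¹ ≡ 546.
t = 132 + 137*((205 − 132)*546 mod 571) = 132 + 137*459 = 63015.

63015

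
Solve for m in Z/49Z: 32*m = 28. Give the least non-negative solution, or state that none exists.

gcd(32, 49) = 1, so a unique solution mod 49 exists.
32⁻¹ ≡ 23 (mod 49).
m ≡ 23*28 ≡ 7 (mod 49).

7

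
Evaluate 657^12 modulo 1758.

657^1 ≡ 657 (mod 1758)
657^2 ≡ 657^2 = 431649 ≡ 939 (mod 1758)
657^4 ≡ 939^2 = 881721 ≡ 963 (mod 1758)
657^8 ≡ 963^2 = 927369 ≡ 903 (mod 1758)
657^12 = 657^8 * 657^4 ≡ 903 * 963 (mod 1758).
903 * 963 = 869589 ≡ 1137 (mod 1758).

1137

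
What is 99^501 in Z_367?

29

By square-and-multiply:
99^1 ≡ 99 (mod 367)
99^2 ≡ 99^2 = 9801 ≡ 259 (mod 367)
99^4 ≡ 259^2 = 67081 ≡ 287 (mod 367)
99^8 ≡ 287^2 = 82369 ≡ 161 (mod 367)
99^16 ≡ 161^2 = 25921 ≡ 231 (mod 367)
99^32 ≡ 231^2 = 53361 ≡ 146 (mod 367)
99^64 ≡ 146^2 = 21316 ≡ 30 (mod 367)
99^128 ≡ 30^2 = 900 ≡ 166 (mod 367)
99^256 ≡ 166^2 = 27556 ≡ 31 (mod 367)
99^501 = 99^256 × 99^128 × 99^64 × 99^32 × 99^16 × 99^4 × 99^1 ≡ 31 × 166 × 30 × 146 × 231 × 287 × 99 (mod 367).
Accumulate the product:
31 × 166 = 5146 ≡ 8
8 × 30 = 240
240 × 146 = 35040 ≡ 175
175 × 231 = 40425 ≡ 55
55 × 287 = 15785 ≡ 4
4 × 99 = 396 ≡ 29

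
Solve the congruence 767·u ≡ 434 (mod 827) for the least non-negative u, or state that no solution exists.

296

gcd(767, 827) = 1, so a unique solution mod 827 exists.
767⁻¹ ≡ 317 (mod 827).
u ≡ 317·434 ≡ 296 (mod 827).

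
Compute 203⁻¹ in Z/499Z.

59

By the extended Euclidean algorithm:
499 = 2·203 + 93
203 = 2·93 + 17
93 = 5·17 + 8
17 = 2·8 + 1
8 = 8·1 + 0
gcd(203, 499) = 1, so the inverse exists.
Back-substitute for 1:
1 = 1·17 − 2·8
  = −2·93 + 11·17
  = 11·203 − 24·93
  = −24·499 + 59·203
So 203⁻¹ ≡ 59 (mod 499).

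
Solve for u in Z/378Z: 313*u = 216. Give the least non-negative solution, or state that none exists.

gcd(313, 378) = 1, so a unique solution mod 378 exists.
313⁻¹ ≡ 157 (mod 378).
u ≡ 157*216 ≡ 270 (mod 378).

270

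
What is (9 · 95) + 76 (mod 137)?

109

9 · 95 = 855 ≡ 33 (mod 137)
33 + 76 = 109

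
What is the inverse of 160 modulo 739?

97

By the extended Euclidean algorithm:
739 = 4*160 + 99
160 = 1*99 + 61
99 = 1*61 + 38
61 = 1*38 + 23
38 = 1*23 + 15
23 = 1*15 + 8
15 = 1*8 + 7
8 = 1*7 + 1
7 = 7*1 + 0
gcd(160, 739) = 1, so the inverse exists.
Back-substitute for 1:
1 = 1*8 − 1*7
  = −1*15 + 2*8
  = 2*23 − 3*15
  = −3*38 + 5*23
  = 5*61 − 8*38
  = −8*99 + 13*61
  = 13*160 − 21*99
  = −21*739 + 97*160
So 160⁻¹ ≡ 97 (mod 739).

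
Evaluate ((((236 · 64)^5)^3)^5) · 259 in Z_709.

236 · 64 = 15104 ≡ 215 (mod 709)
(215)^5 ≡ 413 (mod 709)
(413)^3 ≡ 175 (mod 709)
(175)^5 ≡ 400 (mod 709)
400 · 259 = 103600 ≡ 86 (mod 709)

86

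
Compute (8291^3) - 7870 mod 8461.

3432

(8291)^3 ≡ 2841 (mod 8461)
2841 - 7870 = -5029 ≡ 3432 (mod 8461)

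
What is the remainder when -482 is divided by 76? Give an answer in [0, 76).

50

-482 = -7·76 + 50, so -482 ≡ 50 (mod 76).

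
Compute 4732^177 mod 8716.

4296

Using repeated squaring:
4732^1 ≡ 4732 (mod 8716)
4732^2 ≡ 4732^2 = 22391824 ≡ 420 (mod 8716)
4732^4 ≡ 420^2 = 176400 ≡ 2080 (mod 8716)
4732^8 ≡ 2080^2 = 4326400 ≡ 3264 (mod 8716)
4732^16 ≡ 3264^2 = 10653696 ≡ 2744 (mod 8716)
4732^32 ≡ 2744^2 = 7529536 ≡ 7628 (mod 8716)
4732^64 ≡ 7628^2 = 58186384 ≡ 7084 (mod 8716)
4732^128 ≡ 7084^2 = 50183056 ≡ 5044 (mod 8716)
4732^177 = 4732^128 * 4732^32 * 4732^16 * 4732^1 ≡ 5044 * 7628 * 2744 * 4732 (mod 8716).
Accumulate the product:
5044 * 7628 = 38475632 ≡ 3208
3208 * 2744 = 8802752 ≡ 8308
8308 * 4732 = 39313456 ≡ 4296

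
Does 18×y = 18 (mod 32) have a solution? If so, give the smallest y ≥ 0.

gcd(18, 32) = 2, and 2 | 18, so solutions exist.
Divide through by 2: 9×y ≡ 9 (mod 16).
9⁻¹ ≡ 9 (mod 16).
y ≡ 9×9 ≡ 1 (mod 16).
The smallest non-negative solution is y = 1.

1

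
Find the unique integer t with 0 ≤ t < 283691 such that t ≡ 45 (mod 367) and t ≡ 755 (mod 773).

132165

367⁻¹ mod 773: 367·436 ≡ 1 (mod 773), so 367⁻¹ ≡ 436.
t = 45 + 367·((755 − 45)·436 mod 773) = 45 + 367·360 = 132165.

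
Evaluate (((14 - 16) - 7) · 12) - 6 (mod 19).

0

14 - 16 = -2 ≡ 17 (mod 19)
17 - 7 = 10
10 · 12 = 120 ≡ 6 (mod 19)
6 - 6 = 0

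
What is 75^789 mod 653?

356

By square-and-multiply:
789 in binary is 1100010101, i.e. 789 = 512 + 256 + 16 + 4 + 1.
75^1 ≡ 75 (mod 653)
75^2 ≡ 75^2 = 5625 ≡ 401 (mod 653)
75^4 ≡ 401^2 = 160801 ≡ 163 (mod 653)
75^8 ≡ 163^2 = 26569 ≡ 449 (mod 653)
75^16 ≡ 449^2 = 201601 ≡ 477 (mod 653)
75^32 ≡ 477^2 = 227529 ≡ 285 (mod 653)
75^64 ≡ 285^2 = 81225 ≡ 253 (mod 653)
75^128 ≡ 253^2 = 64009 ≡ 15 (mod 653)
75^256 ≡ 15^2 = 225 (mod 653)
75^512 ≡ 225^2 = 50625 ≡ 344 (mod 653)
75^789 = 75^512 * 75^256 * 75^16 * 75^4 * 75^1 ≡ 344 * 225 * 477 * 163 * 75 (mod 653).
Accumulate the product:
344 * 225 = 77400 ≡ 346
346 * 477 = 165042 ≡ 486
486 * 163 = 79218 ≡ 205
205 * 75 = 15375 ≡ 356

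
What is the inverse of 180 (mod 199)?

Apply the Euclidean algorithm and back-substitute:
199 = 1×180 + 19
180 = 9×19 + 9
19 = 2×9 + 1
9 = 9×1 + 0
gcd(180, 199) = 1, so the inverse exists.
Bézout: 1 = 19×199 − 21×180.
So 180⁻¹ ≡ −21 ≡ 178 (mod 199).

178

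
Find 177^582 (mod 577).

506

Compute successive squares:
582 in binary is 1001000110, i.e. 582 = 512 + 64 + 4 + 2.
177^1 ≡ 177 (mod 577)
177^2 ≡ 177^2 = 31329 ≡ 171 (mod 577)
177^4 ≡ 171^2 = 29241 ≡ 391 (mod 577)
177^8 ≡ 391^2 = 152881 ≡ 553 (mod 577)
177^16 ≡ 553^2 = 305809 ≡ 576 (mod 577)
177^32 ≡ 576^2 = 331776 ≡ 1 (mod 577)
177^64 ≡ 1^2 = 1 (mod 577)
177^128 ≡ 1^2 = 1 (mod 577)
177^256 ≡ 1^2 = 1 (mod 577)
177^512 ≡ 1^2 = 1 (mod 577)
177^582 = 177^512 × 177^64 × 177^4 × 177^2 ≡ 1 × 1 × 391 × 171 (mod 577).
Accumulate the product:
1 × 1 = 1
1 × 391 = 391
391 × 171 = 66861 ≡ 506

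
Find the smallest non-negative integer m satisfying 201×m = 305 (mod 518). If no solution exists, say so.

285

gcd(201, 518) = 1, so a unique solution mod 518 exists.
201⁻¹ ≡ 451 (mod 518).
m ≡ 451×305 ≡ 285 (mod 518).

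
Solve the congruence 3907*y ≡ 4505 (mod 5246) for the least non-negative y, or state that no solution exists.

gcd(3907, 5246) = 1, so a unique solution mod 5246 exists.
3907⁻¹ ≡ 1383 (mod 5246).
y ≡ 1383*4505 ≡ 3413 (mod 5246).

3413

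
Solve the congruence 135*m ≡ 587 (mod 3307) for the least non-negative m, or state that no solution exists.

2307

gcd(135, 3307) = 1, so a unique solution mod 3307 exists.
135⁻¹ ≡ 49 (mod 3307).
m ≡ 49*587 ≡ 2307 (mod 3307).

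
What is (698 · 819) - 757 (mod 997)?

698 · 819 = 571662 ≡ 381 (mod 997)
381 - 757 = -376 ≡ 621 (mod 997)

621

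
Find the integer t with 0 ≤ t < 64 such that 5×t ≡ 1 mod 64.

13

64 = 12*5 + 4
5 = 1*4 + 1
4 = 4*1 + 0
gcd(5, 64) = 1, so the inverse exists.
Bézout: 1 = −1*64 + 13*5.
So 5⁻¹ ≡ 13 (mod 64).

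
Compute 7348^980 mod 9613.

By square-and-multiply:
980 in binary is 1111010100, i.e. 980 = 512 + 256 + 128 + 64 + 16 + 4.
7348^1 ≡ 7348 (mod 9613)
7348^2 ≡ 7348^2 = 53993104 ≡ 6496 (mod 9613)
7348^4 ≡ 6496^2 = 42198016 ≡ 6559 (mod 9613)
7348^8 ≡ 6559^2 = 43020481 ≡ 2306 (mod 9613)
7348^16 ≡ 2306^2 = 5317636 ≡ 1647 (mod 9613)
7348^32 ≡ 1647^2 = 2712609 ≡ 1743 (mod 9613)
7348^64 ≡ 1743^2 = 3038049 ≡ 341 (mod 9613)
7348^128 ≡ 341^2 = 116281 ≡ 925 (mod 9613)
7348^256 ≡ 925^2 = 855625 ≡ 68 (mod 9613)
7348^512 ≡ 68^2 = 4624 (mod 9613)
7348^980 = 7348^512 * 7348^256 * 7348^128 * 7348^64 * 7348^16 * 7348^4 ≡ 4624 * 68 * 925 * 341 * 1647 * 6559 (mod 9613).
Accumulate the product:
4624 * 68 = 314432 ≡ 6816
6816 * 925 = 6304800 ≡ 8285
8285 * 341 = 2825185 ≡ 8576
8576 * 1647 = 14124672 ≡ 3175
3175 * 6559 = 20824825 ≡ 3067

3067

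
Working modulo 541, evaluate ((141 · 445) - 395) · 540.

141 · 445 = 62745 ≡ 530 (mod 541)
530 - 395 = 135
135 · 540 = 72900 ≡ 406 (mod 541)

406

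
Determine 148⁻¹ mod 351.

351 = 2×148 + 55
148 = 2×55 + 38
55 = 1×38 + 17
38 = 2×17 + 4
17 = 4×4 + 1
4 = 4×1 + 0
gcd(148, 351) = 1, so the inverse exists.
Bézout: 1 = 35×351 − 83×148.
So 148⁻¹ ≡ −83 ≡ 268 (mod 351).

268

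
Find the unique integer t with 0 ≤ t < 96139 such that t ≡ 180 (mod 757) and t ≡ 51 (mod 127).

757⁻¹ mod 127: 757·76 ≡ 1 (mod 127), so 757⁻¹ ≡ 76.
t = 180 + 757·((51 − 180)·76 mod 127) = 180 + 757·102 = 77394.

77394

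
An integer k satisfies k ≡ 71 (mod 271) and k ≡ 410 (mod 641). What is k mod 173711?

271⁻¹ mod 641: 271×123 ≡ 1 (mod 641), so 271⁻¹ ≡ 123.
k = 71 + 271×((410 − 71)×123 mod 641) = 71 + 271×32 = 8743.
Check: 8743 mod 271 = 71, 8743 mod 641 = 410. ✓

8743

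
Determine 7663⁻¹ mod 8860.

8860 = 1×7663 + 1197
7663 = 6×1197 + 481
1197 = 2×481 + 235
481 = 2×235 + 11
235 = 21×11 + 4
11 = 2×4 + 3
4 = 1×3 + 1
3 = 3×1 + 0
gcd(7663, 8860) = 1, so the inverse exists.
Bézout: 1 = 2087×8860 − 2413×7663.
So 7663⁻¹ ≡ −2413 ≡ 6447 (mod 8860).

6447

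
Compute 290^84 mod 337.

290^1 ≡ 290 (mod 337)
290^2 ≡ 290^2 = 84100 ≡ 187 (mod 337)
290^4 ≡ 187^2 = 34969 ≡ 258 (mod 337)
290^8 ≡ 258^2 = 66564 ≡ 175 (mod 337)
290^16 ≡ 175^2 = 30625 ≡ 295 (mod 337)
290^32 ≡ 295^2 = 87025 ≡ 79 (mod 337)
290^64 ≡ 79^2 = 6241 ≡ 175 (mod 337)
290^84 = 290^64 × 290^16 × 290^4 ≡ 175 × 295 × 258 (mod 337).
Accumulate the product:
175 × 295 = 51625 ≡ 64
64 × 258 = 16512 ≡ 336

336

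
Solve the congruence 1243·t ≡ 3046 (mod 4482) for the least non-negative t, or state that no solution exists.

gcd(1243, 4482) = 1, so a unique solution mod 4482 exists.
1243⁻¹ ≡ 2863 (mod 4482).
t ≡ 2863·3046 ≡ 3208 (mod 4482).

3208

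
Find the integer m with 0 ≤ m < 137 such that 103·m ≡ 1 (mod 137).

4

Apply the Euclidean algorithm and back-substitute:
137 = 1*103 + 34
103 = 3*34 + 1
34 = 34*1 + 0
gcd(103, 137) = 1, so the inverse exists.
Back-substitute for 1:
1 = 1*103 − 3*34
  = −3*137 + 4*103
So 103⁻¹ ≡ 4 (mod 137).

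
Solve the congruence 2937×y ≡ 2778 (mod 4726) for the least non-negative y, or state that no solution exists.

gcd(2937, 4726) = 1, so a unique solution mod 4726 exists.
2937⁻¹ ≡ 3421 (mod 4726).
y ≡ 3421×2778 ≡ 4278 (mod 4726).

4278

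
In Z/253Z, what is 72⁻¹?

123

Apply the Euclidean algorithm and back-substitute:
253 = 3·72 + 37
72 = 1·37 + 35
37 = 1·35 + 2
35 = 17·2 + 1
2 = 2·1 + 0
gcd(72, 253) = 1, so the inverse exists.
Back-substitute for 1:
1 = 1·35 − 17·2
  = −17·37 + 18·35
  = 18·72 − 35·37
  = −35·253 + 123·72
So 72⁻¹ ≡ 123 (mod 253).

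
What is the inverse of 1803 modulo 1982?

1373

By the extended Euclidean algorithm:
1982 = 1*1803 + 179
1803 = 10*179 + 13
179 = 13*13 + 10
13 = 1*10 + 3
10 = 3*3 + 1
3 = 3*1 + 0
gcd(1803, 1982) = 1, so the inverse exists.
Back-substitute for 1:
1 = 1*10 − 3*3
  = −3*13 + 4*10
  = 4*179 − 55*13
  = −55*1803 + 554*179
  = 554*1982 − 609*1803
So 1803⁻¹ ≡ −609 ≡ 1373 (mod 1982).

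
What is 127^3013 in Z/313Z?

Compute successive squares:
3013 in binary is 101111000101, i.e. 3013 = 2048 + 512 + 256 + 128 + 64 + 4 + 1.
127^1 ≡ 127 (mod 313)
127^2 ≡ 127^2 = 16129 ≡ 166 (mod 313)
127^4 ≡ 166^2 = 27556 ≡ 12 (mod 313)
127^8 ≡ 12^2 = 144 (mod 313)
127^16 ≡ 144^2 = 20736 ≡ 78 (mod 313)
127^32 ≡ 78^2 = 6084 ≡ 137 (mod 313)
127^64 ≡ 137^2 = 18769 ≡ 302 (mod 313)
127^128 ≡ 302^2 = 91204 ≡ 121 (mod 313)
127^256 ≡ 121^2 = 14641 ≡ 243 (mod 313)
127^512 ≡ 243^2 = 59049 ≡ 205 (mod 313)
127^1024 ≡ 205^2 = 42025 ≡ 83 (mod 313)
127^2048 ≡ 83^2 = 6889 ≡ 3 (mod 313)
127^3013 = 127^2048 · 127^512 · 127^256 · 127^128 · 127^64 · 127^4 · 127^1 ≡ 3 · 205 · 243 · 121 · 302 · 12 · 127 (mod 313).
Accumulate the product:
3 · 205 = 615 ≡ 302
302 · 243 = 73386 ≡ 144
144 · 121 = 17424 ≡ 209
209 · 302 = 63118 ≡ 205
205 · 12 = 2460 ≡ 269
269 · 127 = 34163 ≡ 46

46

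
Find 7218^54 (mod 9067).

7218^1 ≡ 7218 (mod 9067)
7218^2 ≡ 7218^2 = 52099524 ≡ 542 (mod 9067)
7218^4 ≡ 542^2 = 293764 ≡ 3620 (mod 9067)
7218^8 ≡ 3620^2 = 13104400 ≡ 2585 (mod 9067)
7218^16 ≡ 2585^2 = 6682225 ≡ 8913 (mod 9067)
7218^32 ≡ 8913^2 = 79441569 ≡ 5582 (mod 9067)
7218^54 = 7218^32 * 7218^16 * 7218^4 * 7218^2 ≡ 5582 * 8913 * 3620 * 542 (mod 9067).
Accumulate the product:
5582 * 8913 = 49752366 ≡ 1737
1737 * 3620 = 6287940 ≡ 4509
4509 * 542 = 2443878 ≡ 4855

4855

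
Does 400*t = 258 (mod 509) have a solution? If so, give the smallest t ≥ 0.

gcd(400, 509) = 1, so a unique solution mod 509 exists.
400⁻¹ ≡ 14 (mod 509).
t ≡ 14*258 ≡ 49 (mod 509).

49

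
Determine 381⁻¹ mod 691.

Run the extended Euclidean algorithm:
691 = 1*381 + 310
381 = 1*310 + 71
310 = 4*71 + 26
71 = 2*26 + 19
26 = 1*19 + 7
19 = 2*7 + 5
7 = 1*5 + 2
5 = 2*2 + 1
2 = 2*1 + 0
gcd(381, 691) = 1, so the inverse exists.
Back-substitute for 1:
1 = 1*5 − 2*2
  = −2*7 + 3*5
  = 3*19 − 8*7
  = −8*26 + 11*19
  = 11*71 − 30*26
  = −30*310 + 131*71
  = 131*381 − 161*310
  = −161*691 + 292*381
So 381⁻¹ ≡ 292 (mod 691).

292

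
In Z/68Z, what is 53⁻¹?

9

By the extended Euclidean algorithm:
68 = 1·53 + 15
53 = 3·15 + 8
15 = 1·8 + 7
8 = 1·7 + 1
7 = 7·1 + 0
gcd(53, 68) = 1, so the inverse exists.
Bézout: 1 = −7·68 + 9·53.
So 53⁻¹ ≡ 9 (mod 68).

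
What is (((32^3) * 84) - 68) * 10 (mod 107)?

81

(32)^3 ≡ 26 (mod 107)
26 * 84 = 2184 ≡ 44 (mod 107)
44 - 68 = -24 ≡ 83 (mod 107)
83 * 10 = 830 ≡ 81 (mod 107)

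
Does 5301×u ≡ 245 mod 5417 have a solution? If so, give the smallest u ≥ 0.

5088

gcd(5301, 5417) = 1, so a unique solution mod 5417 exists.
5301⁻¹ ≡ 2475 (mod 5417).
u ≡ 2475×245 ≡ 5088 (mod 5417).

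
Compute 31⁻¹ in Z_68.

11

By the extended Euclidean algorithm:
68 = 2*31 + 6
31 = 5*6 + 1
6 = 6*1 + 0
gcd(31, 68) = 1, so the inverse exists.
Back-substitute for 1:
1 = 1*31 − 5*6
  = −5*68 + 11*31
So 31⁻¹ ≡ 11 (mod 68).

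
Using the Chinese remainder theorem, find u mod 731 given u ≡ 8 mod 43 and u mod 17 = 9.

94

43⁻¹ mod 17: 43×2 ≡ 1 (mod 17), so 43⁻¹ ≡ 2.
u = 8 + 43×((9 − 8)×2 mod 17) = 8 + 43×2 = 94.
Check: 94 mod 43 = 8, 94 mod 17 = 9. ✓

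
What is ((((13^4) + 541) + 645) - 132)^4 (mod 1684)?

625

(13)^4 ≡ 1617 (mod 1684)
1617 + 541 = 2158 ≡ 474 (mod 1684)
474 + 645 = 1119
1119 - 132 = 987
(987)^4 ≡ 625 (mod 1684)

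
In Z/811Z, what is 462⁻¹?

567

Apply the Euclidean algorithm and back-substitute:
811 = 1×462 + 349
462 = 1×349 + 113
349 = 3×113 + 10
113 = 11×10 + 3
10 = 3×3 + 1
3 = 3×1 + 0
gcd(462, 811) = 1, so the inverse exists.
Back-substitute for 1:
1 = 1×10 − 3×3
  = −3×113 + 34×10
  = 34×349 − 105×113
  = −105×462 + 139×349
  = 139×811 − 244×462
So 462⁻¹ ≡ −244 ≡ 567 (mod 811).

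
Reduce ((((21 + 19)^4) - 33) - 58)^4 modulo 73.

2

21 + 19 = 40
(40)^4 ≡ 36 (mod 73)
36 - 33 = 3
3 - 58 = -55 ≡ 18 (mod 73)
(18)^4 ≡ 2 (mod 73)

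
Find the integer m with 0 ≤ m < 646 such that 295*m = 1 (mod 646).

173

Apply the Euclidean algorithm and back-substitute:
646 = 2*295 + 56
295 = 5*56 + 15
56 = 3*15 + 11
15 = 1*11 + 4
11 = 2*4 + 3
4 = 1*3 + 1
3 = 3*1 + 0
gcd(295, 646) = 1, so the inverse exists.
Bézout: 1 = −79*646 + 173*295.
So 295⁻¹ ≡ 173 (mod 646).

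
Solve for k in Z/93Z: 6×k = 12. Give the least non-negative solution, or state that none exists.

2

gcd(6, 93) = 3, and 3 | 12, so solutions exist.
Divide through by 3: 2×k ≡ 4 (mod 31).
2⁻¹ ≡ 16 (mod 31).
k ≡ 16×4 ≡ 2 (mod 31).
The smallest non-negative solution is k = 2.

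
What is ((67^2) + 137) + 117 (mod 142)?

57

(67)^2 ≡ 87 (mod 142)
87 + 137 = 224 ≡ 82 (mod 142)
82 + 117 = 199 ≡ 57 (mod 142)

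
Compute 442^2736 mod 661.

2736 in binary is 101010110000, i.e. 2736 = 2048 + 512 + 128 + 32 + 16.
442^1 ≡ 442 (mod 661)
442^2 ≡ 442^2 = 195364 ≡ 369 (mod 661)
442^4 ≡ 369^2 = 136161 ≡ 656 (mod 661)
442^8 ≡ 656^2 = 430336 ≡ 25 (mod 661)
442^16 ≡ 25^2 = 625 (mod 661)
442^32 ≡ 625^2 = 390625 ≡ 635 (mod 661)
442^64 ≡ 635^2 = 403225 ≡ 15 (mod 661)
442^128 ≡ 15^2 = 225 (mod 661)
442^256 ≡ 225^2 = 50625 ≡ 389 (mod 661)
442^512 ≡ 389^2 = 151321 ≡ 613 (mod 661)
442^1024 ≡ 613^2 = 375769 ≡ 321 (mod 661)
442^2048 ≡ 321^2 = 103041 ≡ 586 (mod 661)
442^2736 = 442^2048 × 442^512 × 442^128 × 442^32 × 442^16 ≡ 586 × 613 × 225 × 635 × 625 (mod 661).
Accumulate the product:
586 × 613 = 359218 ≡ 295
295 × 225 = 66375 ≡ 275
275 × 635 = 174625 ≡ 121
121 × 625 = 75625 ≡ 271

271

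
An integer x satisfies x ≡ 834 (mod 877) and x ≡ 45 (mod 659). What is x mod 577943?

877⁻¹ mod 659: 877×263 ≡ 1 (mod 659), so 877⁻¹ ≡ 263.
x = 834 + 877×((45 − 834)×263 mod 659) = 834 + 877×78 = 69240.

69240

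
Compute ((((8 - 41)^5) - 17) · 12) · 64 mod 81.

66

8 - 41 = -33 ≡ 48 (mod 81)
(48)^5 ≡ 0 (mod 81)
0 - 17 = -17 ≡ 64 (mod 81)
64 · 12 = 768 ≡ 39 (mod 81)
39 · 64 = 2496 ≡ 66 (mod 81)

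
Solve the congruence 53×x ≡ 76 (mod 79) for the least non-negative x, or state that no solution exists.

gcd(53, 79) = 1, so a unique solution mod 79 exists.
53⁻¹ ≡ 3 (mod 79).
x ≡ 3×76 ≡ 70 (mod 79).

70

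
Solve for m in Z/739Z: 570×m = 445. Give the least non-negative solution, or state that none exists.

gcd(570, 739) = 1, so a unique solution mod 739 exists.
570⁻¹ ≡ 481 (mod 739).
m ≡ 481×445 ≡ 474 (mod 739).

474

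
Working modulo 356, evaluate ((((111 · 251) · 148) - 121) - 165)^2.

8

111 · 251 = 27861 ≡ 93 (mod 356)
93 · 148 = 13764 ≡ 236 (mod 356)
236 - 121 = 115
115 - 165 = -50 ≡ 306 (mod 356)
(306)^2 ≡ 8 (mod 356)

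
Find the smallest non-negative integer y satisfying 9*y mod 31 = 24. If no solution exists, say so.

gcd(9, 31) = 1, so a unique solution mod 31 exists.
9⁻¹ ≡ 7 (mod 31).
y ≡ 7*24 ≡ 13 (mod 31).

13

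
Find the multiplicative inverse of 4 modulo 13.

10

Apply the Euclidean algorithm and back-substitute:
13 = 3×4 + 1
4 = 4×1 + 0
gcd(4, 13) = 1, so the inverse exists.
Back-substitute for 1:
1 = 1×13 − 3×4
So 4⁻¹ ≡ −3 ≡ 10 (mod 13).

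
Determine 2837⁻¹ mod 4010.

3863

Apply the Euclidean algorithm and back-substitute:
4010 = 1*2837 + 1173
2837 = 2*1173 + 491
1173 = 2*491 + 191
491 = 2*191 + 109
191 = 1*109 + 82
109 = 1*82 + 27
82 = 3*27 + 1
27 = 27*1 + 0
gcd(2837, 4010) = 1, so the inverse exists.
Bézout: 1 = 104*4010 − 147*2837.
So 2837⁻¹ ≡ −147 ≡ 3863 (mod 4010).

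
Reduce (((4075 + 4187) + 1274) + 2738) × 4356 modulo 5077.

4075 + 4187 = 8262 ≡ 3185 (mod 5077)
3185 + 1274 = 4459
4459 + 2738 = 7197 ≡ 2120 (mod 5077)
2120 × 4356 = 9234720 ≡ 4734 (mod 5077)

4734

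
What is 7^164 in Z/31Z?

Using repeated squaring:
7^1 ≡ 7 (mod 31)
7^2 ≡ 7^2 = 49 ≡ 18 (mod 31)
7^4 ≡ 18^2 = 324 ≡ 14 (mod 31)
7^8 ≡ 14^2 = 196 ≡ 10 (mod 31)
7^16 ≡ 10^2 = 100 ≡ 7 (mod 31)
7^32 ≡ 7^2 = 49 ≡ 18 (mod 31)
7^64 ≡ 18^2 = 324 ≡ 14 (mod 31)
7^128 ≡ 14^2 = 196 ≡ 10 (mod 31)
7^164 = 7^128 × 7^32 × 7^4 ≡ 10 × 18 × 14 (mod 31).
Accumulate the product:
10 × 18 = 180 ≡ 25
25 × 14 = 350 ≡ 9

9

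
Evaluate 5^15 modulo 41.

15 in binary is 1111, i.e. 15 = 8 + 4 + 2 + 1.
5^1 ≡ 5 (mod 41)
5^2 ≡ 5^2 = 25 (mod 41)
5^4 ≡ 25^2 = 625 ≡ 10 (mod 41)
5^8 ≡ 10^2 = 100 ≡ 18 (mod 41)
5^15 = 5^8 * 5^4 * 5^2 * 5^1 ≡ 18 * 10 * 25 * 5 (mod 41).
Accumulate the product:
18 * 10 = 180 ≡ 16
16 * 25 = 400 ≡ 31
31 * 5 = 155 ≡ 32

32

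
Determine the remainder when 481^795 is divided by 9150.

2551

795 in binary is 1100011011, i.e. 795 = 512 + 256 + 16 + 8 + 2 + 1.
481^1 ≡ 481 (mod 9150)
481^2 ≡ 481^2 = 231361 ≡ 2611 (mod 9150)
481^4 ≡ 2611^2 = 6817321 ≡ 571 (mod 9150)
481^8 ≡ 571^2 = 326041 ≡ 5791 (mod 9150)
481^16 ≡ 5791^2 = 33535681 ≡ 931 (mod 9150)
481^32 ≡ 931^2 = 866761 ≡ 6661 (mod 9150)
481^64 ≡ 6661^2 = 44368921 ≡ 571 (mod 9150)
481^128 ≡ 571^2 = 326041 ≡ 5791 (mod 9150)
481^256 ≡ 5791^2 = 33535681 ≡ 931 (mod 9150)
481^512 ≡ 931^2 = 866761 ≡ 6661 (mod 9150)
481^795 = 481^512 * 481^256 * 481^16 * 481^8 * 481^2 * 481^1 ≡ 6661 * 931 * 931 * 5791 * 2611 * 481 (mod 9150).
Accumulate the product:
6661 * 931 = 6201391 ≡ 6841
6841 * 931 = 6368971 ≡ 571
571 * 5791 = 3306661 ≡ 3511
3511 * 2611 = 9167221 ≡ 8071
8071 * 481 = 3882151 ≡ 2551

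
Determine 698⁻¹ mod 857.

Apply the Euclidean algorithm and back-substitute:
857 = 1×698 + 159
698 = 4×159 + 62
159 = 2×62 + 35
62 = 1×35 + 27
35 = 1×27 + 8
27 = 3×8 + 3
8 = 2×3 + 2
3 = 1×2 + 1
2 = 2×1 + 0
gcd(698, 857) = 1, so the inverse exists.
Back-substitute for 1:
1 = 1×3 − 1×2
  = −1×8 + 3×3
  = 3×27 − 10×8
  = −10×35 + 13×27
  = 13×62 − 23×35
  = −23×159 + 59×62
  = 59×698 − 259×159
  = −259×857 + 318×698
So 698⁻¹ ≡ 318 (mod 857).

318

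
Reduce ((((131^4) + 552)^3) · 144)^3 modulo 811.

701

(131)^4 ≡ 680 (mod 811)
680 + 552 = 1232 ≡ 421 (mod 811)
(421)^3 ≡ 784 (mod 811)
784 · 144 = 112896 ≡ 167 (mod 811)
(167)^3 ≡ 701 (mod 811)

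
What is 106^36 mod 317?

182

36 in binary is 100100, i.e. 36 = 32 + 4.
106^1 ≡ 106 (mod 317)
106^2 ≡ 106^2 = 11236 ≡ 141 (mod 317)
106^4 ≡ 141^2 = 19881 ≡ 227 (mod 317)
106^8 ≡ 227^2 = 51529 ≡ 175 (mod 317)
106^16 ≡ 175^2 = 30625 ≡ 193 (mod 317)
106^32 ≡ 193^2 = 37249 ≡ 160 (mod 317)
106^36 = 106^32 * 106^4 ≡ 160 * 227 (mod 317).
160 * 227 = 36320 ≡ 182 (mod 317).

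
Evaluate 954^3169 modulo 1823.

994

3169 in binary is 110001100001, i.e. 3169 = 2048 + 1024 + 64 + 32 + 1.
954^1 ≡ 954 (mod 1823)
954^2 ≡ 954^2 = 910116 ≡ 439 (mod 1823)
954^4 ≡ 439^2 = 192721 ≡ 1306 (mod 1823)
954^8 ≡ 1306^2 = 1705636 ≡ 1131 (mod 1823)
954^16 ≡ 1131^2 = 1279161 ≡ 1238 (mod 1823)
954^32 ≡ 1238^2 = 1532644 ≡ 1324 (mod 1823)
954^64 ≡ 1324^2 = 1752976 ≡ 1073 (mod 1823)
954^128 ≡ 1073^2 = 1151329 ≡ 1016 (mod 1823)
954^256 ≡ 1016^2 = 1032256 ≡ 438 (mod 1823)
954^512 ≡ 438^2 = 191844 ≡ 429 (mod 1823)
954^1024 ≡ 429^2 = 184041 ≡ 1741 (mod 1823)
954^2048 ≡ 1741^2 = 3031081 ≡ 1255 (mod 1823)
954^3169 = 954^2048 · 954^1024 · 954^64 · 954^32 · 954^1 ≡ 1255 · 1741 · 1073 · 1324 · 954 (mod 1823).
Accumulate the product:
1255 · 1741 = 2184955 ≡ 1001
1001 · 1073 = 1074073 ≡ 326
326 · 1324 = 431624 ≡ 1396
1396 · 954 = 1331784 ≡ 994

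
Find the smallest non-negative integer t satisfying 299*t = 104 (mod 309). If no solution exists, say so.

gcd(299, 309) = 1, so a unique solution mod 309 exists.
299⁻¹ ≡ 278 (mod 309).
t ≡ 278*104 ≡ 175 (mod 309).

175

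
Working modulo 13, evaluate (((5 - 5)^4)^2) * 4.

5 - 5 = 0
(0)^4 ≡ 0 (mod 13)
(0)^2 ≡ 0 (mod 13)
0 * 4 = 0

0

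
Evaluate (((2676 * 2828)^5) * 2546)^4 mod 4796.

2676 * 2828 = 7567728 ≡ 4436 (mod 4796)
(4436)^5 ≡ 2256 (mod 4796)
2256 * 2546 = 5743776 ≡ 2964 (mod 4796)
(2964)^4 ≡ 2968 (mod 4796)

2968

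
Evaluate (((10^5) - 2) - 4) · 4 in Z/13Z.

(10)^5 ≡ 4 (mod 13)
4 - 2 = 2
2 - 4 = -2 ≡ 11 (mod 13)
11 · 4 = 44 ≡ 5 (mod 13)

5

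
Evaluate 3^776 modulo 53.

By square-and-multiply:
776 in binary is 1100001000, i.e. 776 = 512 + 256 + 8.
3^1 ≡ 3 (mod 53)
3^2 ≡ 3^2 = 9 (mod 53)
3^4 ≡ 9^2 = 81 ≡ 28 (mod 53)
3^8 ≡ 28^2 = 784 ≡ 42 (mod 53)
3^16 ≡ 42^2 = 1764 ≡ 15 (mod 53)
3^32 ≡ 15^2 = 225 ≡ 13 (mod 53)
3^64 ≡ 13^2 = 169 ≡ 10 (mod 53)
3^128 ≡ 10^2 = 100 ≡ 47 (mod 53)
3^256 ≡ 47^2 = 2209 ≡ 36 (mod 53)
3^512 ≡ 36^2 = 1296 ≡ 24 (mod 53)
3^776 = 3^512 * 3^256 * 3^8 ≡ 24 * 36 * 42 (mod 53).
Accumulate the product:
24 * 36 = 864 ≡ 16
16 * 42 = 672 ≡ 36

36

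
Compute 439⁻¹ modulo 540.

540 = 1*439 + 101
439 = 4*101 + 35
101 = 2*35 + 31
35 = 1*31 + 4
31 = 7*4 + 3
4 = 1*3 + 1
3 = 3*1 + 0
gcd(439, 540) = 1, so the inverse exists.
Back-substitute for 1:
1 = 1*4 − 1*3
  = −1*31 + 8*4
  = 8*35 − 9*31
  = −9*101 + 26*35
  = 26*439 − 113*101
  = −113*540 + 139*439
So 439⁻¹ ≡ 139 (mod 540).

139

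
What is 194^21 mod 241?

47

Compute successive squares:
194^1 ≡ 194 (mod 241)
194^2 ≡ 194^2 = 37636 ≡ 40 (mod 241)
194^4 ≡ 40^2 = 1600 ≡ 154 (mod 241)
194^8 ≡ 154^2 = 23716 ≡ 98 (mod 241)
194^16 ≡ 98^2 = 9604 ≡ 205 (mod 241)
194^21 = 194^16 · 194^4 · 194^1 ≡ 205 · 154 · 194 (mod 241).
Accumulate the product:
205 · 154 = 31570 ≡ 240
240 · 194 = 46560 ≡ 47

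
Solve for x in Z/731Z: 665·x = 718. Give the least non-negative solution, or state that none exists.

410

gcd(665, 731) = 1, so a unique solution mod 731 exists.
665⁻¹ ≡ 587 (mod 731).
x ≡ 587·718 ≡ 410 (mod 731).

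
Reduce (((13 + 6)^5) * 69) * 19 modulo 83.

16

13 + 6 = 19
(19)^5 ≡ 43 (mod 83)
43 * 69 = 2967 ≡ 62 (mod 83)
62 * 19 = 1178 ≡ 16 (mod 83)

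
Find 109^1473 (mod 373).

By square-and-multiply:
109^1 ≡ 109 (mod 373)
109^2 ≡ 109^2 = 11881 ≡ 318 (mod 373)
109^4 ≡ 318^2 = 101124 ≡ 41 (mod 373)
109^8 ≡ 41^2 = 1681 ≡ 189 (mod 373)
109^16 ≡ 189^2 = 35721 ≡ 286 (mod 373)
109^32 ≡ 286^2 = 81796 ≡ 109 (mod 373)
109^64 ≡ 109^2 = 11881 ≡ 318 (mod 373)
109^128 ≡ 318^2 = 101124 ≡ 41 (mod 373)
109^256 ≡ 41^2 = 1681 ≡ 189 (mod 373)
109^512 ≡ 189^2 = 35721 ≡ 286 (mod 373)
109^1024 ≡ 286^2 = 81796 ≡ 109 (mod 373)
109^1473 = 109^1024 × 109^256 × 109^128 × 109^64 × 109^1 ≡ 109 × 189 × 41 × 318 × 109 (mod 373).
Accumulate the product:
109 × 189 = 20601 ≡ 86
86 × 41 = 3526 ≡ 169
169 × 318 = 53742 ≡ 30
30 × 109 = 3270 ≡ 286

286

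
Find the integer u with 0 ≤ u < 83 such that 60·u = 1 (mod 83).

Run the extended Euclidean algorithm:
83 = 1·60 + 23
60 = 2·23 + 14
23 = 1·14 + 9
14 = 1·9 + 5
9 = 1·5 + 4
5 = 1·4 + 1
4 = 4·1 + 0
gcd(60, 83) = 1, so the inverse exists.
Bézout: 1 = −13·83 + 18·60.
So 60⁻¹ ≡ 18 (mod 83).

18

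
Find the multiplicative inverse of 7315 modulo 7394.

7394 = 1·7315 + 79
7315 = 92·79 + 47
79 = 1·47 + 32
47 = 1·32 + 15
32 = 2·15 + 2
15 = 7·2 + 1
2 = 2·1 + 0
gcd(7315, 7394) = 1, so the inverse exists.
Back-substitute for 1:
1 = 1·15 − 7·2
  = −7·32 + 15·15
  = 15·47 − 22·32
  = −22·79 + 37·47
  = 37·7315 − 3426·79
  = −3426·7394 + 3463·7315
So 7315⁻¹ ≡ 3463 (mod 7394).

3463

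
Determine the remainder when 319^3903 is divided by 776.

343

Compute successive squares:
3903 in binary is 111100111111, i.e. 3903 = 2048 + 1024 + 512 + 256 + 32 + 16 + 8 + 4 + 2 + 1.
319^1 ≡ 319 (mod 776)
319^2 ≡ 319^2 = 101761 ≡ 105 (mod 776)
319^4 ≡ 105^2 = 11025 ≡ 161 (mod 776)
319^8 ≡ 161^2 = 25921 ≡ 313 (mod 776)
319^16 ≡ 313^2 = 97969 ≡ 193 (mod 776)
319^32 ≡ 193^2 = 37249 ≡ 1 (mod 776)
319^64 ≡ 1^2 = 1 (mod 776)
319^128 ≡ 1^2 = 1 (mod 776)
319^256 ≡ 1^2 = 1 (mod 776)
319^512 ≡ 1^2 = 1 (mod 776)
319^1024 ≡ 1^2 = 1 (mod 776)
319^2048 ≡ 1^2 = 1 (mod 776)
319^3903 = 319^2048 · 319^1024 · 319^512 · 319^256 · 319^32 · 319^16 · 319^8 · 319^4 · 319^2 · 319^1 ≡ 1 · 1 · 1 · 1 · 1 · 193 · 313 · 161 · 105 · 319 (mod 776).
Accumulate the product:
1 · 1 = 1
1 · 1 = 1
1 · 1 = 1
1 · 1 = 1
1 · 193 = 193
193 · 313 = 60409 ≡ 657
657 · 161 = 105777 ≡ 241
241 · 105 = 25305 ≡ 473
473 · 319 = 150887 ≡ 343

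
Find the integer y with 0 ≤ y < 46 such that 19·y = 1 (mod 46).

17

46 = 2×19 + 8
19 = 2×8 + 3
8 = 2×3 + 2
3 = 1×2 + 1
2 = 2×1 + 0
gcd(19, 46) = 1, so the inverse exists.
Bézout: 1 = −7×46 + 17×19.
So 19⁻¹ ≡ 17 (mod 46).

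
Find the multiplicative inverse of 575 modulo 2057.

2057 = 3×575 + 332
575 = 1×332 + 243
332 = 1×243 + 89
243 = 2×89 + 65
89 = 1×65 + 24
65 = 2×24 + 17
24 = 1×17 + 7
17 = 2×7 + 3
7 = 2×3 + 1
3 = 3×1 + 0
gcd(575, 2057) = 1, so the inverse exists.
Back-substitute for 1:
1 = 1×7 − 2×3
  = −2×17 + 5×7
  = 5×24 − 7×17
  = −7×65 + 19×24
  = 19×89 − 26×65
  = −26×243 + 71×89
  = 71×332 − 97×243
  = −97×575 + 168×332
  = 168×2057 − 601×575
So 575⁻¹ ≡ −601 ≡ 1456 (mod 2057).

1456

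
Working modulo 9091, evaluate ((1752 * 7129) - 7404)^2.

553

1752 * 7129 = 12490008 ≡ 8065 (mod 9091)
8065 - 7404 = 661
(661)^2 ≡ 553 (mod 9091)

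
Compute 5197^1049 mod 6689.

Using repeated squaring:
5197^1 ≡ 5197 (mod 6689)
5197^2 ≡ 5197^2 = 27008809 ≡ 5316 (mod 6689)
5197^4 ≡ 5316^2 = 28259856 ≡ 5520 (mod 6689)
5197^8 ≡ 5520^2 = 30470400 ≡ 2005 (mod 6689)
5197^16 ≡ 2005^2 = 4020025 ≡ 6625 (mod 6689)
5197^32 ≡ 6625^2 = 43890625 ≡ 4096 (mod 6689)
5197^64 ≡ 4096^2 = 16777216 ≡ 1204 (mod 6689)
5197^128 ≡ 1204^2 = 1449616 ≡ 4792 (mod 6689)
5197^256 ≡ 4792^2 = 22963264 ≡ 6616 (mod 6689)
5197^512 ≡ 6616^2 = 43771456 ≡ 5329 (mod 6689)
5197^1024 ≡ 5329^2 = 28398241 ≡ 3436 (mod 6689)
5197^1049 = 5197^1024 · 5197^16 · 5197^8 · 5197^1 ≡ 3436 · 6625 · 2005 · 5197 (mod 6689).
Accumulate the product:
3436 · 6625 = 22763500 ≡ 833
833 · 2005 = 1670165 ≡ 4604
4604 · 5197 = 23926988 ≡ 435

435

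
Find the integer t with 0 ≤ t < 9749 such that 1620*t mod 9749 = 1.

9749 = 6×1620 + 29
1620 = 55×29 + 25
29 = 1×25 + 4
25 = 6×4 + 1
4 = 4×1 + 0
gcd(1620, 9749) = 1, so the inverse exists.
Bézout: 1 = −391×9749 + 2353×1620.
So 1620⁻¹ ≡ 2353 (mod 9749).

2353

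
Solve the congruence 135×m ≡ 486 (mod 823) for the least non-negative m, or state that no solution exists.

gcd(135, 823) = 1, so a unique solution mod 823 exists.
135⁻¹ ≡ 506 (mod 823).
m ≡ 506×486 ≡ 662 (mod 823).

662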